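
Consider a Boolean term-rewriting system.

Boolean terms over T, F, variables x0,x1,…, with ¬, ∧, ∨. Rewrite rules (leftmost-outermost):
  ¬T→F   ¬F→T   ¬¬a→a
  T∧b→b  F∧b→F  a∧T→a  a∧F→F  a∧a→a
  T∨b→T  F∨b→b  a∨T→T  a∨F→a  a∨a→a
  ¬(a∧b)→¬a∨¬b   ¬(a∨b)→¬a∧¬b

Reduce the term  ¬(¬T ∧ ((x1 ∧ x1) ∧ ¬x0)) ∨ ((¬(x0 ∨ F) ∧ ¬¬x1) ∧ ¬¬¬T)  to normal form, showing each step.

  start: ¬(¬T ∧ ((x1 ∧ x1) ∧ ¬x0)) ∨ ((¬(x0 ∨ F) ∧ ¬¬x1) ∧ ¬¬¬T)
  step 1: (¬¬T ∨ ¬((x1 ∧ x1) ∧ ¬x0)) ∨ ((¬(x0 ∨ F) ∧ ¬¬x1) ∧ ¬¬¬T)
  step 2: (T ∨ ¬((x1 ∧ x1) ∧ ¬x0)) ∨ ((¬(x0 ∨ F) ∧ ¬¬x1) ∧ ¬¬¬T)
  step 3: T ∨ ((¬(x0 ∨ F) ∧ ¬¬x1) ∧ ¬¬¬T)
  step 4: T

Answer: normal form = T  (in 4 steps)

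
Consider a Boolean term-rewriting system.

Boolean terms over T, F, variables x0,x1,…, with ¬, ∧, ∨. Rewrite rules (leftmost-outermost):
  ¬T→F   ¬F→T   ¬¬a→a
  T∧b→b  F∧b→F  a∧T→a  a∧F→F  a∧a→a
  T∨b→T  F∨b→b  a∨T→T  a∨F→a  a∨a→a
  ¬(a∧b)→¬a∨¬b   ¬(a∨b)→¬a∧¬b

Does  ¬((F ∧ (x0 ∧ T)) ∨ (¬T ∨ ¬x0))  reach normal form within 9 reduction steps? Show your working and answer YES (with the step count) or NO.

  start: ¬((F ∧ (x0 ∧ T)) ∨ (¬T ∨ ¬x0))
  step 1: ¬(F ∧ (x0 ∧ T)) ∧ ¬(¬T ∨ ¬x0)
  step 2: (¬F ∨ ¬(x0 ∧ T)) ∧ ¬(¬T ∨ ¬x0)
  step 3: (T ∨ ¬(x0 ∧ T)) ∧ ¬(¬T ∨ ¬x0)
  step 4: T ∧ ¬(¬T ∨ ¬x0)
  step 5: ¬(¬T ∨ ¬x0)
  step 6: ¬¬T ∧ ¬¬x0
  step 7: T ∧ ¬¬x0
  step 8: ¬¬x0
  step 9: x0

Answer: YES — reaches normal form x0 in 9 ≤ 9 steps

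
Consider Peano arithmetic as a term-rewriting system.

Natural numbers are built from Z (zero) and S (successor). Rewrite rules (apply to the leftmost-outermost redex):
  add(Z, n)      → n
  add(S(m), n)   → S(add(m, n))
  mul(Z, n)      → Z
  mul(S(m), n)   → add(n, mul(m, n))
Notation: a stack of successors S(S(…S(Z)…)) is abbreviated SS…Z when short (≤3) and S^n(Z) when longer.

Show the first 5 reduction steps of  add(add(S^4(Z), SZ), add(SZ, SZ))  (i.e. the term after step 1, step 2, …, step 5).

Answer: after 5 steps: S(S(add(S(add(SZ, SZ)), add(SZ, SZ))))

Derivation:
  start: add(add(S^4(Z), SZ), add(SZ, SZ))
  [1] add(S(add(SSSZ, SZ)), add(SZ, SZ))
  [2] S(add(add(SSSZ, SZ), add(SZ, SZ)))
  [3] S(add(S(add(SSZ, SZ)), add(SZ, SZ)))
  [4] S(S(add(add(SSZ, SZ), add(SZ, SZ))))
  [5] S(S(add(S(add(SZ, SZ)), add(SZ, SZ))))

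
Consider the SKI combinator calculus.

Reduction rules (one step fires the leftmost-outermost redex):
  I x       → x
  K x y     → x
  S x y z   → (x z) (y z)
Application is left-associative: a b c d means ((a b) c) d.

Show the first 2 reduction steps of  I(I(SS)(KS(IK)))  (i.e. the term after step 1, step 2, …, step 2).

Answer: after 2 steps: SS(KS(IK))

Working:
  start: I(I(SS)(KS(IK)))
  step 1: I(SS)(KS(IK))
  step 2: SS(KS(IK))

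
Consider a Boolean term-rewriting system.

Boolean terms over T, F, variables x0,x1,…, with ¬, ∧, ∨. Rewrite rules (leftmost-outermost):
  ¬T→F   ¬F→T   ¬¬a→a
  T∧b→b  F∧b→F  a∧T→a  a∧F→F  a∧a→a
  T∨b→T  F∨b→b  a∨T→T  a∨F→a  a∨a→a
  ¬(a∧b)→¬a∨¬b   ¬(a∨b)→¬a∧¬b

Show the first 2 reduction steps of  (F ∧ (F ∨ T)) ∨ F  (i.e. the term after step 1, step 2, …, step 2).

  start: (F ∧ (F ∨ T)) ∨ F
  [1] F ∧ (F ∨ T)
  [2] F

Answer: after 2 steps: F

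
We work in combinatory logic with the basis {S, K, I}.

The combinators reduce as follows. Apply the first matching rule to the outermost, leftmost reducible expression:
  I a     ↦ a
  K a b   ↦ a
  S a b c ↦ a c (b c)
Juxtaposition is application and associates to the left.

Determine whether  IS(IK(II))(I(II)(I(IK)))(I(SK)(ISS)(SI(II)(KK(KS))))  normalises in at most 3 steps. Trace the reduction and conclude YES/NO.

  start: IS(IK(II))(I(II)(I(IK)))(I(SK)(ISS)(SI(II)(KK(KS))))
  step 1: S(IK(II))(I(II)(I(IK)))(I(SK)(ISS)(SI(II)(KK(KS))))
  step 2: IK(II)(I(SK)(ISS)(SI(II)(KK(KS))))(I(II)(I(IK))(I(SK)(ISS)(SI(II)(KK(KS)))))
  step 3: K(II)(I(SK)(ISS)(SI(II)(KK(KS))))(I(II)(I(IK))(I(SK)(ISS)(SI(II)(KK(KS)))))

Answer: NO — after 3 steps the term is K(II)(I(SK)(ISS)(SI(II)(KK(KS))))(I(II)(I(IK))(I(SK)(ISS)(SI(II)(KK(KS))))), not yet normal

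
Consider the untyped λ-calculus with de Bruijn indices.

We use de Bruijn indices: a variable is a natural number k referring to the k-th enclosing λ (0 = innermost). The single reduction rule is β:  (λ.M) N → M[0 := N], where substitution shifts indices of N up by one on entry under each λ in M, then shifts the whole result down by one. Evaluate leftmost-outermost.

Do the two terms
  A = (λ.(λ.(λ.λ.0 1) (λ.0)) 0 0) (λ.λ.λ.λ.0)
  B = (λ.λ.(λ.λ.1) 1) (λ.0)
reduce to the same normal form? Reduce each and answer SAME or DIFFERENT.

Answer: SAME — A ⇓ λ.λ.λ.0, B ⇓ λ.λ.λ.0

Derivation:
Term A:
  start: (λ.(λ.(λ.λ.0 1) (λ.0)) 0 0) (λ.λ.λ.λ.0)
  step 1: (λ.(λ.λ.0 1) (λ.0)) (λ.λ.λ.λ.0) (λ.λ.λ.λ.0)
  step 2: (λ.λ.0 1) (λ.0) (λ.λ.λ.λ.0)
  step 3: (λ.0 (λ.0)) (λ.λ.λ.λ.0)
  step 4: (λ.λ.λ.λ.0) (λ.0)
  step 5: λ.λ.λ.0

Term B:
  start: (λ.λ.(λ.λ.1) 1) (λ.0)
  step 1: λ.(λ.λ.1) (λ.0)
  step 2: λ.λ.λ.0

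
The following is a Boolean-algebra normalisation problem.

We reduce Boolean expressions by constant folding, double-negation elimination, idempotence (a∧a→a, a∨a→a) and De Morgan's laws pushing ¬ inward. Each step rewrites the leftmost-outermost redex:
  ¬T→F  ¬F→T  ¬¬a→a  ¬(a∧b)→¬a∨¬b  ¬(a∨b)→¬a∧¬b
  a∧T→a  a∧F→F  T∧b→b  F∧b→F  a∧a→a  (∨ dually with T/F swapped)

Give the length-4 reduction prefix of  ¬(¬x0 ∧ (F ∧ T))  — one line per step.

Answer: after 4 steps: x0 ∨ (T ∨ ¬T)

Reduction:
  start: ¬(¬x0 ∧ (F ∧ T))
  step 1: ¬¬x0 ∨ ¬(F ∧ T)
  step 2: x0 ∨ ¬(F ∧ T)
  step 3: x0 ∨ (¬F ∨ ¬T)
  step 4: x0 ∨ (T ∨ ¬T)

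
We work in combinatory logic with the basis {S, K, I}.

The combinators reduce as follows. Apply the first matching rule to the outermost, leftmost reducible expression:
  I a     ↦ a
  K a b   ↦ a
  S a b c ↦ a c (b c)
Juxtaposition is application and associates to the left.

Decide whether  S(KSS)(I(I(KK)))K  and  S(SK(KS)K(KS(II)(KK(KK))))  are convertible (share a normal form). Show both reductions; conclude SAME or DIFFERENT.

Answer: DIFFERENT — A ⇓ SKK, B ⇓ S(K(SK))

Derivation:
Term A:
  start: S(KSS)(I(I(KK)))K
  [1] KSSK(I(I(KK))K)
  [2] SK(I(I(KK))K)
  [3] SK(I(KK)K)
  [4] SK(KKK)
  [5] SKK

Term B:
  start: S(SK(KS)K(KS(II)(KK(KK))))
  [1] S(KK(KSK)(KS(II)(KK(KK))))
  [2] S(K(KS(II)(KK(KK))))
  [3] S(K(S(KK(KK))))
  [4] S(K(SK))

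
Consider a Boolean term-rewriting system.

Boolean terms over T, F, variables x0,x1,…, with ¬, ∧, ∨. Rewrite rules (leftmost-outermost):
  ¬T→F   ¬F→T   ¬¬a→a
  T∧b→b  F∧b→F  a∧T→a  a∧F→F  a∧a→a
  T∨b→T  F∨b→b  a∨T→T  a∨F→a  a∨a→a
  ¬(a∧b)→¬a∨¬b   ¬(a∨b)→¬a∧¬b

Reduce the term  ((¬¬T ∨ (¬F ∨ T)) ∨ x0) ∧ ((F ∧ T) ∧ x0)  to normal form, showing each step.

Answer: normal form = F  (in 6 steps)

Derivation:
  start: ((¬¬T ∨ (¬F ∨ T)) ∨ x0) ∧ ((F ∧ T) ∧ x0)
  [1] ((T ∨ (¬F ∨ T)) ∨ x0) ∧ ((F ∧ T) ∧ x0)
  [2] (T ∨ x0) ∧ ((F ∧ T) ∧ x0)
  [3] T ∧ ((F ∧ T) ∧ x0)
  [4] (F ∧ T) ∧ x0
  [5] F ∧ x0
  [6] F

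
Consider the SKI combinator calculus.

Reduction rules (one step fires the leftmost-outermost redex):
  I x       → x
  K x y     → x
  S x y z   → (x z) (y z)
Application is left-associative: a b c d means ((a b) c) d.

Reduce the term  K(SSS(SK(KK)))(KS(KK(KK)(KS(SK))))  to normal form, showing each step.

Answer: normal form = S(SK(KK))(S(SK(KK)))  (in 2 steps)

Reduction:
  start: K(SSS(SK(KK)))(KS(KK(KK)(KS(SK))))
  [1] SSS(SK(KK))
  [2] S(SK(KK))(S(SK(KK)))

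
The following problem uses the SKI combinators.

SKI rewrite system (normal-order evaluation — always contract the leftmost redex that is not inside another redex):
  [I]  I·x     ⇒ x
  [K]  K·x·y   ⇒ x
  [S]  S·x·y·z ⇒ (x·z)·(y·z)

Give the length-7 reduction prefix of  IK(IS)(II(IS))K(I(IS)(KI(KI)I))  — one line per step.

Answer: after 7 steps: SK(SI)

Reduction:
  start: IK(IS)(II(IS))K(I(IS)(KI(KI)I))
  [1] K(IS)(II(IS))K(I(IS)(KI(KI)I))
  [2] ISK(I(IS)(KI(KI)I))
  [3] SK(I(IS)(KI(KI)I))
  [4] SK(IS(KI(KI)I))
  [5] SK(S(KI(KI)I))
  [6] SK(S(II))
  [7] SK(SI)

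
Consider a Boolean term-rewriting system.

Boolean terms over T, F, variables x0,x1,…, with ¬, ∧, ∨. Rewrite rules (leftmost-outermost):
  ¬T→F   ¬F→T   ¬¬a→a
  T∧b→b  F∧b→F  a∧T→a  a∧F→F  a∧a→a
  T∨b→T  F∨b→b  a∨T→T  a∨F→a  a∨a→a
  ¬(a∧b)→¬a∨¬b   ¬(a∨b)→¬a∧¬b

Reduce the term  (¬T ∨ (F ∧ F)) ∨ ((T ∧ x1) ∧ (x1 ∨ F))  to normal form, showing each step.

Answer: normal form = x1  (in 7 steps)

Working:
  start: (¬T ∨ (F ∧ F)) ∨ ((T ∧ x1) ∧ (x1 ∨ F))
  [1] (F ∨ (F ∧ F)) ∨ ((T ∧ x1) ∧ (x1 ∨ F))
  [2] (F ∧ F) ∨ ((T ∧ x1) ∧ (x1 ∨ F))
  [3] F ∨ ((T ∧ x1) ∧ (x1 ∨ F))
  [4] (T ∧ x1) ∧ (x1 ∨ F)
  [5] x1 ∧ (x1 ∨ F)
  [6] x1 ∧ x1
  [7] x1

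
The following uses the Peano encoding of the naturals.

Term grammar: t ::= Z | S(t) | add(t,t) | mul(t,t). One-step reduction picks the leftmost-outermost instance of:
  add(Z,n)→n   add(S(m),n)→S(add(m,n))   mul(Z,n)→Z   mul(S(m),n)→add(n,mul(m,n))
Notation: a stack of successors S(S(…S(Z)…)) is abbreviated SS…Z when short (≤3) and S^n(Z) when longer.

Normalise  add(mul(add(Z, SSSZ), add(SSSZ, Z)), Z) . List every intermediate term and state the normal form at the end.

  start: add(mul(add(Z, SSSZ), add(SSSZ, Z)), Z)
  →1  add(mul(SSSZ, add(SSSZ, Z)), Z)
  →2  add(add(add(SSSZ, Z), mul(SSZ, add(SSSZ, Z))), Z)
  →3  add(add(S(add(SSZ, Z)), mul(SSZ, add(SSSZ, Z))), Z)
  →4  add(S(add(add(SSZ, Z), mul(SSZ, add(SSSZ, Z)))), Z)
  →5  S(add(add(add(SSZ, Z), mul(SSZ, add(SSSZ, Z))), Z))
  →6  S(add(add(S(add(SZ, Z)), mul(SSZ, add(SSSZ, Z))), Z))
  →7  S(add(S(add(add(SZ, Z), mul(SSZ, add(SSSZ, Z)))), Z))
  →8  S(S(add(add(add(SZ, Z), mul(SSZ, add(SSSZ, Z))), Z)))
  →9  S(S(add(add(S(add(Z, Z)), mul(SSZ, add(SSSZ, Z))), Z)))
  →10  S(S(add(S(add(add(Z, Z), mul(SSZ, add(SSSZ, Z)))), Z)))
  →11  S(S(S(add(add(add(Z, Z), mul(SSZ, add(SSSZ, Z))), Z))))
  →12  S(S(S(add(add(Z, mul(SSZ, add(SSSZ, Z))), Z))))
  →13  S(S(S(add(mul(SSZ, add(SSSZ, Z)), Z))))
  →14  S(S(S(add(add(add(SSSZ, Z), mul(SZ, add(SSSZ, Z))), Z))))
  →15  S(S(S(add(add(S(add(SSZ, Z)), mul(SZ, add(SSSZ, Z))), Z))))
  →16  S(S(S(add(S(add(add(SSZ, Z), mul(SZ, add(SSSZ, Z)))), Z))))
  →17  S(S(S(S(add(add(add(SSZ, Z), mul(SZ, add(SSSZ, Z))), Z)))))
  →18  S(S(S(S(add(add(S(add(SZ, Z)), mul(SZ, add(SSSZ, Z))), Z)))))
  →19  S(S(S(S(add(S(add(add(SZ, Z), mul(SZ, add(SSSZ, Z)))), Z)))))
  →20  S(S(S(S(S(add(add(add(SZ, Z), mul(SZ, add(SSSZ, Z))), Z))))))
  →21  S(S(S(S(S(add(add(S(add(Z, Z)), mul(SZ, add(SSSZ, Z))), Z))))))
  →22  S(S(S(S(S(add(S(add(add(Z, Z), mul(SZ, add(SSSZ, Z)))), Z))))))
  →23  S(S(S(S(S(S(add(add(add(Z, Z), mul(SZ, add(SSSZ, Z))), Z)))))))
  →24  S(S(S(S(S(S(add(add(Z, mul(SZ, add(SSSZ, Z))), Z)))))))
  →25  S(S(S(S(S(S(add(mul(SZ, add(SSSZ, Z)), Z)))))))
  →26  S(S(S(S(S(S(add(add(add(SSSZ, Z), mul(Z, add(SSSZ, Z))), Z)))))))
  →27  S(S(S(S(S(S(add(add(S(add(SSZ, Z)), mul(Z, add(SSSZ, Z))), Z)))))))
  →28  S(S(S(S(S(S(add(S(add(add(SSZ, Z), mul(Z, add(SSSZ, Z)))), Z)))))))
  →29  S(S(S(S(S(S(S(add(add(add(SSZ, Z), mul(Z, add(SSSZ, Z))), Z))))))))
  →30  S(S(S(S(S(S(S(add(add(S(add(SZ, Z)), mul(Z, add(SSSZ, Z))), Z))))))))
  →31  S(S(S(S(S(S(S(add(S(add(add(SZ, Z), mul(Z, add(SSSZ, Z)))), Z))))))))
  →32  S(S(S(S(S(S(S(S(add(add(add(SZ, Z), mul(Z, add(SSSZ, Z))), Z)))))))))
  →33  S(S(S(S(S(S(S(S(add(add(S(add(Z, Z)), mul(Z, add(SSSZ, Z))), Z)))))))))
  →34  S(S(S(S(S(S(S(S(add(S(add(add(Z, Z), mul(Z, add(SSSZ, Z)))), Z)))))))))
  →35  S(S(S(S(S(S(S(S(S(add(add(add(Z, Z), mul(Z, add(SSSZ, Z))), Z))))))))))
  →36  S(S(S(S(S(S(S(S(S(add(add(Z, mul(Z, add(SSSZ, Z))), Z))))))))))
  →37  S(S(S(S(S(S(S(S(S(add(mul(Z, add(SSSZ, Z)), Z))))))))))
  →38  S(S(S(S(S(S(S(S(S(add(Z, Z))))))))))
  →39  S^9(Z)

Answer: normal form = S^9(Z)  (in 39 steps)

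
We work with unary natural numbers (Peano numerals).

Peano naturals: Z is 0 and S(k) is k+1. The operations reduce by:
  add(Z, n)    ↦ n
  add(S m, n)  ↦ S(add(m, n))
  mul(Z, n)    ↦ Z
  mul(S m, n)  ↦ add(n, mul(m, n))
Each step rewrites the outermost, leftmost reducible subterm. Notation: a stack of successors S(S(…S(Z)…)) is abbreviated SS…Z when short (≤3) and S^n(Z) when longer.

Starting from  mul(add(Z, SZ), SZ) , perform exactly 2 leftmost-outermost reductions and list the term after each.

Answer: after 2 steps: add(SZ, mul(Z, SZ))

Reduction:
  start: mul(add(Z, SZ), SZ)
  →1  mul(SZ, SZ)
  →2  add(SZ, mul(Z, SZ))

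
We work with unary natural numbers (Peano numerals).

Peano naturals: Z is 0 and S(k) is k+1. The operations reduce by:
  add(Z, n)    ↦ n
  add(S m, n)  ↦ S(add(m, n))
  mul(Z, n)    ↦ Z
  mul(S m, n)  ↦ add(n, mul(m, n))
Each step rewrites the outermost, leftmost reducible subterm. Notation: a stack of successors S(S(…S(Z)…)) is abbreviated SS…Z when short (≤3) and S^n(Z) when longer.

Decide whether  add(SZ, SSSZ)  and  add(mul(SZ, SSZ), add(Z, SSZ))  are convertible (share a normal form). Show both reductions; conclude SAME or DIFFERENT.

Answer: SAME — A ⇓ S^4(Z), B ⇓ S^4(Z)

Derivation:
Term A:
  start: add(SZ, SSSZ)
  [1] S(add(Z, SSSZ))
  [2] S^4(Z)

Term B:
  start: add(mul(SZ, SSZ), add(Z, SSZ))
  [1] add(add(SSZ, mul(Z, SSZ)), add(Z, SSZ))
  [2] add(S(add(SZ, mul(Z, SSZ))), add(Z, SSZ))
  [3] S(add(add(SZ, mul(Z, SSZ)), add(Z, SSZ)))
  [4] S(add(S(add(Z, mul(Z, SSZ))), add(Z, SSZ)))
  [5] S(S(add(add(Z, mul(Z, SSZ)), add(Z, SSZ))))
  [6] S(S(add(mul(Z, SSZ), add(Z, SSZ))))
  [7] S(S(add(Z, add(Z, SSZ))))
  [8] S(S(add(Z, SSZ)))
  [9] S^4(Z)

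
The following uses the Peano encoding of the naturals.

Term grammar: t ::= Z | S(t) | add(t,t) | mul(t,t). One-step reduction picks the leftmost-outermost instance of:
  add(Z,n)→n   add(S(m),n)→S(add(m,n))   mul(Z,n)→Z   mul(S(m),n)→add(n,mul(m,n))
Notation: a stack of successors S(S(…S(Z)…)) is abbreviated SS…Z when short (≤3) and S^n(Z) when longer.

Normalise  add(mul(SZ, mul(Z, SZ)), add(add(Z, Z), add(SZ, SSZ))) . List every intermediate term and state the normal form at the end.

  start: add(mul(SZ, mul(Z, SZ)), add(add(Z, Z), add(SZ, SSZ)))
  step 1: add(add(mul(Z, SZ), mul(Z, mul(Z, SZ))), add(add(Z, Z), add(SZ, SSZ)))
  step 2: add(add(Z, mul(Z, mul(Z, SZ))), add(add(Z, Z), add(SZ, SSZ)))
  step 3: add(mul(Z, mul(Z, SZ)), add(add(Z, Z), add(SZ, SSZ)))
  step 4: add(Z, add(add(Z, Z), add(SZ, SSZ)))
  step 5: add(add(Z, Z), add(SZ, SSZ))
  step 6: add(Z, add(SZ, SSZ))
  step 7: add(SZ, SSZ)
  step 8: S(add(Z, SSZ))
  step 9: SSSZ

Answer: normal form = SSSZ  (in 9 steps)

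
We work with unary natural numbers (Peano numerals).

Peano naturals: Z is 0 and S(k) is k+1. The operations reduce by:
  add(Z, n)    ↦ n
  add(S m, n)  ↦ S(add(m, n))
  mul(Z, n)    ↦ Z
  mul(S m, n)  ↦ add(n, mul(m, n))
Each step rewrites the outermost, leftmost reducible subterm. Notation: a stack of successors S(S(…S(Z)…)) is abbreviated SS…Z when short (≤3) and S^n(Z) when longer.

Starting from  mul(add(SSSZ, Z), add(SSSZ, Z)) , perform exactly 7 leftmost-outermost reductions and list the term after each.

  start: mul(add(SSSZ, Z), add(SSSZ, Z))
  [1] mul(S(add(SSZ, Z)), add(SSSZ, Z))
  [2] add(add(SSSZ, Z), mul(add(SSZ, Z), add(SSSZ, Z)))
  [3] add(S(add(SSZ, Z)), mul(add(SSZ, Z), add(SSSZ, Z)))
  [4] S(add(add(SSZ, Z), mul(add(SSZ, Z), add(SSSZ, Z))))
  [5] S(add(S(add(SZ, Z)), mul(add(SSZ, Z), add(SSSZ, Z))))
  [6] S(S(add(add(SZ, Z), mul(add(SSZ, Z), add(SSSZ, Z)))))
  [7] S(S(add(S(add(Z, Z)), mul(add(SSZ, Z), add(SSSZ, Z)))))

Answer: after 7 steps: S(S(add(S(add(Z, Z)), mul(add(SSZ, Z), add(SSSZ, Z)))))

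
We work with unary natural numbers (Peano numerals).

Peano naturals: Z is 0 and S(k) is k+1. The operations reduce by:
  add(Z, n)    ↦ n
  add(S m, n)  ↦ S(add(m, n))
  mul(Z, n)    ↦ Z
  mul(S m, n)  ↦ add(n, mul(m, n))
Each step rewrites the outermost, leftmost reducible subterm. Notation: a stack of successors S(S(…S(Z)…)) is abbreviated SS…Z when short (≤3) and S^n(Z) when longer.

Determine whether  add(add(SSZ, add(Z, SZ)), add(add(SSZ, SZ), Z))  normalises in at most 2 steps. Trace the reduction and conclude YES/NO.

  start: add(add(SSZ, add(Z, SZ)), add(add(SSZ, SZ), Z))
  →1  add(S(add(SZ, add(Z, SZ))), add(add(SSZ, SZ), Z))
  →2  S(add(add(SZ, add(Z, SZ)), add(add(SSZ, SZ), Z)))

Answer: NO — after 2 steps the term is S(add(add(SZ, add(Z, SZ)), add(add(SSZ, SZ), Z))), not yet normal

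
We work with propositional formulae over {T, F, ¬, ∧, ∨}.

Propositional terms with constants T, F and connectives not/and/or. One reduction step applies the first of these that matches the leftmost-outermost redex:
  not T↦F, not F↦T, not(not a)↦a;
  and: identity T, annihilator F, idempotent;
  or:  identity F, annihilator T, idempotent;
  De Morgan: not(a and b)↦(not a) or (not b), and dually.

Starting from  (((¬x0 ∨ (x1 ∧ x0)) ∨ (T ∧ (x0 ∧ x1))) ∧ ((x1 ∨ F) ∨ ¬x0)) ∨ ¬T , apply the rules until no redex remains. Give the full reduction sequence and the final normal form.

  start: (((¬x0 ∨ (x1 ∧ x0)) ∨ (T ∧ (x0 ∧ x1))) ∧ ((x1 ∨ F) ∨ ¬x0)) ∨ ¬T
  step 1: (((¬x0 ∨ (x1 ∧ x0)) ∨ (x0 ∧ x1)) ∧ ((x1 ∨ F) ∨ ¬x0)) ∨ ¬T
  step 2: (((¬x0 ∨ (x1 ∧ x0)) ∨ (x0 ∧ x1)) ∧ (x1 ∨ ¬x0)) ∨ ¬T
  step 3: (((¬x0 ∨ (x1 ∧ x0)) ∨ (x0 ∧ x1)) ∧ (x1 ∨ ¬x0)) ∨ F
  step 4: ((¬x0 ∨ (x1 ∧ x0)) ∨ (x0 ∧ x1)) ∧ (x1 ∨ ¬x0)

Answer: normal form = ((¬x0 ∨ (x1 ∧ x0)) ∨ (x0 ∧ x1)) ∧ (x1 ∨ ¬x0)  (in 4 steps)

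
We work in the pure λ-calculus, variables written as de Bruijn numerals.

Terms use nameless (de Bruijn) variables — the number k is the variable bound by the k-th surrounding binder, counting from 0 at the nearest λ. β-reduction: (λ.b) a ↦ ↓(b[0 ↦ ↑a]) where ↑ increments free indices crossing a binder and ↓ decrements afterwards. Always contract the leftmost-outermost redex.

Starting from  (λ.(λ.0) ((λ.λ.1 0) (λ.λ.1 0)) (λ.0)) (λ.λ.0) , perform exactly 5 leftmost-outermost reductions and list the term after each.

  start: (λ.(λ.0) ((λ.λ.1 0) (λ.λ.1 0)) (λ.0)) (λ.λ.0)
  [1] (λ.0) ((λ.λ.1 0) (λ.λ.1 0)) (λ.0)
  [2] (λ.λ.1 0) (λ.λ.1 0) (λ.0)
  [3] (λ.(λ.λ.1 0) 0) (λ.0)
  [4] (λ.λ.1 0) (λ.0)
  [5] λ.(λ.0) 0

Answer: after 5 steps: λ.(λ.0) 0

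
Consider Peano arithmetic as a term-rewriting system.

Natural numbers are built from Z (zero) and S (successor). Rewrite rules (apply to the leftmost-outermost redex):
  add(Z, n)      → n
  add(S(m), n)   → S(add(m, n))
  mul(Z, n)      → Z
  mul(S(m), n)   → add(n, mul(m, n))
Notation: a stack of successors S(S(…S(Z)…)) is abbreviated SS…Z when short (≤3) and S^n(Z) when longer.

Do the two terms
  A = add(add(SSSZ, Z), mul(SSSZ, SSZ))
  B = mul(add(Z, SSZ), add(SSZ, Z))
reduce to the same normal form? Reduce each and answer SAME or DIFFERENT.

Answer: DIFFERENT — A ⇓ S^9(Z), B ⇓ S^4(Z)

Working:
Term A:
  start: add(add(SSSZ, Z), mul(SSSZ, SSZ))
  →1  add(S(add(SSZ, Z)), mul(SSSZ, SSZ))
  →2  S(add(add(SSZ, Z), mul(SSSZ, SSZ)))
  →3  S(add(S(add(SZ, Z)), mul(SSSZ, SSZ)))
  →4  S(S(add(add(SZ, Z), mul(SSSZ, SSZ))))
  →5  S(S(add(S(add(Z, Z)), mul(SSSZ, SSZ))))
  →6  S(S(S(add(add(Z, Z), mul(SSSZ, SSZ)))))
  →7  S(S(S(add(Z, mul(SSSZ, SSZ)))))
  →8  S(S(S(mul(SSSZ, SSZ))))
  →9  S(S(S(add(SSZ, mul(SSZ, SSZ)))))
  →10  S(S(S(S(add(SZ, mul(SSZ, SSZ))))))
  →11  S(S(S(S(S(add(Z, mul(SSZ, SSZ)))))))
  →12  S(S(S(S(S(mul(SSZ, SSZ))))))
  →13  S(S(S(S(S(add(SSZ, mul(SZ, SSZ)))))))
  →14  S(S(S(S(S(S(add(SZ, mul(SZ, SSZ))))))))
  →15  S(S(S(S(S(S(S(add(Z, mul(SZ, SSZ)))))))))
  →16  S(S(S(S(S(S(S(mul(SZ, SSZ))))))))
  →17  S(S(S(S(S(S(S(add(SSZ, mul(Z, SSZ)))))))))
  →18  S(S(S(S(S(S(S(S(add(SZ, mul(Z, SSZ))))))))))
  →19  S(S(S(S(S(S(S(S(S(add(Z, mul(Z, SSZ)))))))))))
  →20  S(S(S(S(S(S(S(S(S(mul(Z, SSZ))))))))))
  →21  S^9(Z)

Term B:
  start: mul(add(Z, SSZ), add(SSZ, Z))
  →1  mul(SSZ, add(SSZ, Z))
  →2  add(add(SSZ, Z), mul(SZ, add(SSZ, Z)))
  →3  add(S(add(SZ, Z)), mul(SZ, add(SSZ, Z)))
  →4  S(add(add(SZ, Z), mul(SZ, add(SSZ, Z))))
  →5  S(add(S(add(Z, Z)), mul(SZ, add(SSZ, Z))))
  →6  S(S(add(add(Z, Z), mul(SZ, add(SSZ, Z)))))
  →7  S(S(add(Z, mul(SZ, add(SSZ, Z)))))
  →8  S(S(mul(SZ, add(SSZ, Z))))
  →9  S(S(add(add(SSZ, Z), mul(Z, add(SSZ, Z)))))
  →10  S(S(add(S(add(SZ, Z)), mul(Z, add(SSZ, Z)))))
  →11  S(S(S(add(add(SZ, Z), mul(Z, add(SSZ, Z))))))
  →12  S(S(S(add(S(add(Z, Z)), mul(Z, add(SSZ, Z))))))
  →13  S(S(S(S(add(add(Z, Z), mul(Z, add(SSZ, Z)))))))
  →14  S(S(S(S(add(Z, mul(Z, add(SSZ, Z)))))))
  →15  S(S(S(S(mul(Z, add(SSZ, Z))))))
  →16  S^4(Z)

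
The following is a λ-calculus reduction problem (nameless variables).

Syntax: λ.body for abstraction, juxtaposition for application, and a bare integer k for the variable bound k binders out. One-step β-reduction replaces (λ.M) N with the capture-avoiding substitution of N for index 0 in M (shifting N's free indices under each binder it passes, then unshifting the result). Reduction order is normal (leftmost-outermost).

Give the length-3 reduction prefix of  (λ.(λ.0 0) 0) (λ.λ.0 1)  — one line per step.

Answer: after 3 steps: λ.0 (λ.λ.0 1)

Derivation:
  start: (λ.(λ.0 0) 0) (λ.λ.0 1)
  step 1: (λ.0 0) (λ.λ.0 1)
  step 2: (λ.λ.0 1) (λ.λ.0 1)
  step 3: λ.0 (λ.λ.0 1)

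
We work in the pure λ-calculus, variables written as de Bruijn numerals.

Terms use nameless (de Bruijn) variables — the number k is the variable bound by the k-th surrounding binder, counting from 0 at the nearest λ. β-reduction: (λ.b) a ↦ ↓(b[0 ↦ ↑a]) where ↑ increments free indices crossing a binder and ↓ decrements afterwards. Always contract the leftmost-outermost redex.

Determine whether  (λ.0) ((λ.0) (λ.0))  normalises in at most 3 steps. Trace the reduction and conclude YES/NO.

Answer: YES — reaches normal form λ.0 in 2 ≤ 3 steps

Reduction:
  start: (λ.0) ((λ.0) (λ.0))
  →1  (λ.0) (λ.0)
  →2  λ.0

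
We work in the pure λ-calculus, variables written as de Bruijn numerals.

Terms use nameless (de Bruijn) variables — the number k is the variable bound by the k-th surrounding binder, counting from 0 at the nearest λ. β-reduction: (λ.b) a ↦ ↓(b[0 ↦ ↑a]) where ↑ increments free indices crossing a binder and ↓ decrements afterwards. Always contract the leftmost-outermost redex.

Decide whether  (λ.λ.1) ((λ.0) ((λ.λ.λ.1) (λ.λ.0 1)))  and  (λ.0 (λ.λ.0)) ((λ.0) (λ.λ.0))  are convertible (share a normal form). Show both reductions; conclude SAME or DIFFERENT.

Term A:
  start: (λ.λ.1) ((λ.0) ((λ.λ.λ.1) (λ.λ.0 1)))
  [1] λ.(λ.0) ((λ.λ.λ.1) (λ.λ.0 1))
  [2] λ.(λ.λ.λ.1) (λ.λ.0 1)
  [3] λ.λ.λ.1

Term B:
  start: (λ.0 (λ.λ.0)) ((λ.0) (λ.λ.0))
  [1] (λ.0) (λ.λ.0) (λ.λ.0)
  [2] (λ.λ.0) (λ.λ.0)
  [3] λ.0

Answer: DIFFERENT — A ⇓ λ.λ.λ.1, B ⇓ λ.0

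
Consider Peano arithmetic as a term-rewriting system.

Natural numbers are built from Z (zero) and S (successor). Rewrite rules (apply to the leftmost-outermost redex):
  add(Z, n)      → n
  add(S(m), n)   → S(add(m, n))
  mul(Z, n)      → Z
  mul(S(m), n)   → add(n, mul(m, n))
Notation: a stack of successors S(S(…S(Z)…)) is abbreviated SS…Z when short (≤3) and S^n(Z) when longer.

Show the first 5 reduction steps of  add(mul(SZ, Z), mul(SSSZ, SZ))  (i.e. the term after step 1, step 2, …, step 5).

  start: add(mul(SZ, Z), mul(SSSZ, SZ))
  step 1: add(add(Z, mul(Z, Z)), mul(SSSZ, SZ))
  step 2: add(mul(Z, Z), mul(SSSZ, SZ))
  step 3: add(Z, mul(SSSZ, SZ))
  step 4: mul(SSSZ, SZ)
  step 5: add(SZ, mul(SSZ, SZ))

Answer: after 5 steps: add(SZ, mul(SSZ, SZ))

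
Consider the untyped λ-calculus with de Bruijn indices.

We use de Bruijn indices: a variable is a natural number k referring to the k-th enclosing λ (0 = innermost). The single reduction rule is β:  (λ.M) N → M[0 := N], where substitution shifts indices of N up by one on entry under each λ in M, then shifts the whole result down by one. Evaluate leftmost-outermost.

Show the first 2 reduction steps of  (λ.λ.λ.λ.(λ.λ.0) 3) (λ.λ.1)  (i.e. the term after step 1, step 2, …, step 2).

  start: (λ.λ.λ.λ.(λ.λ.0) 3) (λ.λ.1)
  [1] λ.λ.λ.(λ.λ.0) (λ.λ.1)
  [2] λ.λ.λ.λ.0

Answer: after 2 steps: λ.λ.λ.λ.0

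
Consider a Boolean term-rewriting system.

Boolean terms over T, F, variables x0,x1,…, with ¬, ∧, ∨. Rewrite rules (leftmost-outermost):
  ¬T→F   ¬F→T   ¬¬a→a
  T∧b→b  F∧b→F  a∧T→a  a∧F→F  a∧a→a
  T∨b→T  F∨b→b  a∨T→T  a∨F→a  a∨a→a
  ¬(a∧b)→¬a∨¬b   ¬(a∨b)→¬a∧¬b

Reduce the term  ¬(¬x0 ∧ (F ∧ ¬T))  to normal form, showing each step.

  start: ¬(¬x0 ∧ (F ∧ ¬T))
  →1  ¬¬x0 ∨ ¬(F ∧ ¬T)
  →2  x0 ∨ ¬(F ∧ ¬T)
  →3  x0 ∨ (¬F ∨ ¬¬T)
  →4  x0 ∨ (T ∨ ¬¬T)
  →5  x0 ∨ T
  →6  T

Answer: normal form = T  (in 6 steps)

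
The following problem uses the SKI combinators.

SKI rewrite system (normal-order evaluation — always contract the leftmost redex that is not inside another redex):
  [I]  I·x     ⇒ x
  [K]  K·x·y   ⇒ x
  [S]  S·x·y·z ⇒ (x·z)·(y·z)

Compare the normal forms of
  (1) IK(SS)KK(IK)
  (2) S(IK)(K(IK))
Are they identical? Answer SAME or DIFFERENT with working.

Term A:
  start: IK(SS)KK(IK)
  step 1: K(SS)KK(IK)
  step 2: SSK(IK)
  step 3: S(IK)(K(IK))
  step 4: SK(K(IK))
  step 5: SK(KK)

Term B:
  start: S(IK)(K(IK))
  step 1: SK(K(IK))
  step 2: SK(KK)

Answer: SAME — A ⇓ SK(KK), B ⇓ SK(KK)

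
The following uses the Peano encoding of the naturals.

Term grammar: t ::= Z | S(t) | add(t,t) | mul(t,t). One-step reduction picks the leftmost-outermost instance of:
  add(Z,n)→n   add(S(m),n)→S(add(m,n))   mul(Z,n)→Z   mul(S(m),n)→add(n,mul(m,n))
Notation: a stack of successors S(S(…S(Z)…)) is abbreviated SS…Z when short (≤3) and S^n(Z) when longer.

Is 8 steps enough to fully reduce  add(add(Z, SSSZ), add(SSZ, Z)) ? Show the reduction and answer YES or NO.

  start: add(add(Z, SSSZ), add(SSZ, Z))
  [1] add(SSSZ, add(SSZ, Z))
  [2] S(add(SSZ, add(SSZ, Z)))
  [3] S(S(add(SZ, add(SSZ, Z))))
  [4] S(S(S(add(Z, add(SSZ, Z)))))
  [5] S(S(S(add(SSZ, Z))))
  [6] S(S(S(S(add(SZ, Z)))))
  [7] S(S(S(S(S(add(Z, Z))))))
  [8] S^5(Z)

Answer: YES — reaches normal form S^5(Z) in 8 ≤ 8 steps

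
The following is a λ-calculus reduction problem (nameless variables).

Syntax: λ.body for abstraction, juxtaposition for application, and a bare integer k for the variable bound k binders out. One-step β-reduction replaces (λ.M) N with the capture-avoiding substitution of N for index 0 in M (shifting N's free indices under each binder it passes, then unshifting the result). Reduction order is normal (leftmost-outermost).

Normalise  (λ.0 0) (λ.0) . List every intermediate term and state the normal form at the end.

  start: (λ.0 0) (λ.0)
  →1  (λ.0) (λ.0)
  →2  λ.0

Answer: normal form = λ.0  (in 2 steps)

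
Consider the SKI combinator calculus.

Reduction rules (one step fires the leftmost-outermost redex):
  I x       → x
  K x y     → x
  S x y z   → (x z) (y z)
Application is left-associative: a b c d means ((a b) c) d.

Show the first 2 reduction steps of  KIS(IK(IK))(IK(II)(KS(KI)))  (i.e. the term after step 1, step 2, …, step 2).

  start: KIS(IK(IK))(IK(II)(KS(KI)))
  →1  I(IK(IK))(IK(II)(KS(KI)))
  →2  IK(IK)(IK(II)(KS(KI)))

Answer: after 2 steps: IK(IK)(IK(II)(KS(KI)))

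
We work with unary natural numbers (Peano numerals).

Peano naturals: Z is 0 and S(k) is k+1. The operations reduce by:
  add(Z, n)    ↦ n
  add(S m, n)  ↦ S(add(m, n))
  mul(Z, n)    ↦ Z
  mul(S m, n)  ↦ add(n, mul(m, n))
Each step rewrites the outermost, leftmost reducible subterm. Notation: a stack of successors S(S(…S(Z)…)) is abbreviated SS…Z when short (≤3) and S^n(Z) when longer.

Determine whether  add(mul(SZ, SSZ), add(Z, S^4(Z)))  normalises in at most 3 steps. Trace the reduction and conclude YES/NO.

Answer: NO — after 3 steps the term is S(add(add(SZ, mul(Z, SSZ)), add(Z, S^4(Z)))), not yet normal

Working:
  start: add(mul(SZ, SSZ), add(Z, S^4(Z)))
  →1  add(add(SSZ, mul(Z, SSZ)), add(Z, S^4(Z)))
  →2  add(S(add(SZ, mul(Z, SSZ))), add(Z, S^4(Z)))
  →3  S(add(add(SZ, mul(Z, SSZ)), add(Z, S^4(Z))))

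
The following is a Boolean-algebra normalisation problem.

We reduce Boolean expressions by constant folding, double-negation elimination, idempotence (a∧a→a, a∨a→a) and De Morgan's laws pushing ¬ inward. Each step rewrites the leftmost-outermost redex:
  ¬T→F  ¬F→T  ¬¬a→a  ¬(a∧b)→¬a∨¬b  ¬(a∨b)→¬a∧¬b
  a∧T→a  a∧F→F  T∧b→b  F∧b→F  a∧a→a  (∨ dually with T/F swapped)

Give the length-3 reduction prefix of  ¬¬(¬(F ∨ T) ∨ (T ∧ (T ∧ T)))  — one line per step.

  start: ¬¬(¬(F ∨ T) ∨ (T ∧ (T ∧ T)))
  [1] ¬(F ∨ T) ∨ (T ∧ (T ∧ T))
  [2] (¬F ∧ ¬T) ∨ (T ∧ (T ∧ T))
  [3] (T ∧ ¬T) ∨ (T ∧ (T ∧ T))

Answer: after 3 steps: (T ∧ ¬T) ∨ (T ∧ (T ∧ T))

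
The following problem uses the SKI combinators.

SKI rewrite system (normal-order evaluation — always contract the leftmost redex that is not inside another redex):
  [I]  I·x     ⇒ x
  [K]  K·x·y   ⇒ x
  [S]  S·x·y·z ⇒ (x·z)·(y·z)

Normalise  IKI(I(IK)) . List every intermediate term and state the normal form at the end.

Answer: normal form = I  (in 2 steps)

Working:
  start: IKI(I(IK))
  →1  KI(I(IK))
  →2  I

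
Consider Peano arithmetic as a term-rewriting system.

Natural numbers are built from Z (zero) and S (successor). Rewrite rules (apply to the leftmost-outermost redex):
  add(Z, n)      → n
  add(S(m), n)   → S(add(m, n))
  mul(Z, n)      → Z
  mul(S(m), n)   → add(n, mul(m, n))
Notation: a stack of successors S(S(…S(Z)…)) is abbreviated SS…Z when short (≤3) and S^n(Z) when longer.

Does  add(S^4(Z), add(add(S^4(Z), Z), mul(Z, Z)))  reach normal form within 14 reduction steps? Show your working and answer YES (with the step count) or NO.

Answer: NO — after 14 steps the term is S(S(S(S(S(S(S(S(add(Z, mul(Z, Z)))))))))), not yet normal

Derivation:
  start: add(S^4(Z), add(add(S^4(Z), Z), mul(Z, Z)))
  →1  S(add(SSSZ, add(add(S^4(Z), Z), mul(Z, Z))))
  →2  S(S(add(SSZ, add(add(S^4(Z), Z), mul(Z, Z)))))
  →3  S(S(S(add(SZ, add(add(S^4(Z), Z), mul(Z, Z))))))
  →4  S(S(S(S(add(Z, add(add(S^4(Z), Z), mul(Z, Z)))))))
  →5  S(S(S(S(add(add(S^4(Z), Z), mul(Z, Z))))))
  →6  S(S(S(S(add(S(add(SSSZ, Z)), mul(Z, Z))))))
  →7  S(S(S(S(S(add(add(SSSZ, Z), mul(Z, Z)))))))
  →8  S(S(S(S(S(add(S(add(SSZ, Z)), mul(Z, Z)))))))
  →9  S(S(S(S(S(S(add(add(SSZ, Z), mul(Z, Z))))))))
  →10  S(S(S(S(S(S(add(S(add(SZ, Z)), mul(Z, Z))))))))
  →11  S(S(S(S(S(S(S(add(add(SZ, Z), mul(Z, Z)))))))))
  →12  S(S(S(S(S(S(S(add(S(add(Z, Z)), mul(Z, Z)))))))))
  →13  S(S(S(S(S(S(S(S(add(add(Z, Z), mul(Z, Z))))))))))
  →14  S(S(S(S(S(S(S(S(add(Z, mul(Z, Z))))))))))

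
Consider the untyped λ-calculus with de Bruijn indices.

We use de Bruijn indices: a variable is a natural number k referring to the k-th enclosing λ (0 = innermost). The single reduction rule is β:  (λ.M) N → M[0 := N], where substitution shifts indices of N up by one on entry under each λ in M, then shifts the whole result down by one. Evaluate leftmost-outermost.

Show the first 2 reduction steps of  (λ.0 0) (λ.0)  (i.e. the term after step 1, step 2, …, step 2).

  start: (λ.0 0) (λ.0)
  →1  (λ.0) (λ.0)
  →2  λ.0

Answer: after 2 steps: λ.0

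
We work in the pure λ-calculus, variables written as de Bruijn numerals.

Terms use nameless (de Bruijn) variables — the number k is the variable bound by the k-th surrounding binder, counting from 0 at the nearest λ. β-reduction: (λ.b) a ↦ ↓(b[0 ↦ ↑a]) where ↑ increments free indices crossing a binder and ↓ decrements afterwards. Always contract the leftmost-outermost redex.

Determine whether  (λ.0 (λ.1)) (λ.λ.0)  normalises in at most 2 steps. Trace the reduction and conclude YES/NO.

  start: (λ.0 (λ.1)) (λ.λ.0)
  →1  (λ.λ.0) (λ.λ.λ.0)
  →2  λ.0

Answer: YES — reaches normal form λ.0 in 2 ≤ 2 steps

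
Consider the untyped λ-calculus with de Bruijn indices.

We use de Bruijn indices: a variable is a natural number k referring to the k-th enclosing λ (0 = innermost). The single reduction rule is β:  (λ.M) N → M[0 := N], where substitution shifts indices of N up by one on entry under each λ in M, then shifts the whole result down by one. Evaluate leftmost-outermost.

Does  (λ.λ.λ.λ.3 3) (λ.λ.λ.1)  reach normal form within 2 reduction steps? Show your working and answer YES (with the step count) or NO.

Answer: YES — reaches normal form λ.λ.λ.λ.λ.1 in 2 ≤ 2 steps

Derivation:
  start: (λ.λ.λ.λ.3 3) (λ.λ.λ.1)
  step 1: λ.λ.λ.(λ.λ.λ.1) (λ.λ.λ.1)
  step 2: λ.λ.λ.λ.λ.1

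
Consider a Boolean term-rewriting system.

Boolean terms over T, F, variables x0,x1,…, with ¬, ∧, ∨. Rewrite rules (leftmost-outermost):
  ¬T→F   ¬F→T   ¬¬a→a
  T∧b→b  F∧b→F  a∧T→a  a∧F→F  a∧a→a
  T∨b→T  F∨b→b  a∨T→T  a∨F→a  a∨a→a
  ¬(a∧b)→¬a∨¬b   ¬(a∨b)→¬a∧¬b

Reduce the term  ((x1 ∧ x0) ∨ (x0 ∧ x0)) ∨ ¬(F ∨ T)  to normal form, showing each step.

  start: ((x1 ∧ x0) ∨ (x0 ∧ x0)) ∨ ¬(F ∨ T)
  [1] ((x1 ∧ x0) ∨ x0) ∨ ¬(F ∨ T)
  [2] ((x1 ∧ x0) ∨ x0) ∨ (¬F ∧ ¬T)
  [3] ((x1 ∧ x0) ∨ x0) ∨ (T ∧ ¬T)
  [4] ((x1 ∧ x0) ∨ x0) ∨ ¬T
  [5] ((x1 ∧ x0) ∨ x0) ∨ F
  [6] (x1 ∧ x0) ∨ x0

Answer: normal form = (x1 ∧ x0) ∨ x0  (in 6 steps)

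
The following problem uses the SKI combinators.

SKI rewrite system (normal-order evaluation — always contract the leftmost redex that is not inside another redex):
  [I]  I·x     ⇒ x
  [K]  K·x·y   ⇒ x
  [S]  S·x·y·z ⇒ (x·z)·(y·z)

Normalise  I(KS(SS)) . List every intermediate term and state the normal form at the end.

  start: I(KS(SS))
  [1] KS(SS)
  [2] S

Answer: normal form = S  (in 2 steps)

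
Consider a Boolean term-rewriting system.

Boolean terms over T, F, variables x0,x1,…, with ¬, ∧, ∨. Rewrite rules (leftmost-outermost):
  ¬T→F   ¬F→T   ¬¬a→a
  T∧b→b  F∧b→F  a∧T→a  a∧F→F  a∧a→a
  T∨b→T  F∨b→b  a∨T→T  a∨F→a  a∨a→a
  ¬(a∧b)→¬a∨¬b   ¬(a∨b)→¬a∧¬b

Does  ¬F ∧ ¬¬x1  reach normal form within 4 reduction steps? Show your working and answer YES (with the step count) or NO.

  start: ¬F ∧ ¬¬x1
  step 1: T ∧ ¬¬x1
  step 2: ¬¬x1
  step 3: x1

Answer: YES — reaches normal form x1 in 3 ≤ 4 steps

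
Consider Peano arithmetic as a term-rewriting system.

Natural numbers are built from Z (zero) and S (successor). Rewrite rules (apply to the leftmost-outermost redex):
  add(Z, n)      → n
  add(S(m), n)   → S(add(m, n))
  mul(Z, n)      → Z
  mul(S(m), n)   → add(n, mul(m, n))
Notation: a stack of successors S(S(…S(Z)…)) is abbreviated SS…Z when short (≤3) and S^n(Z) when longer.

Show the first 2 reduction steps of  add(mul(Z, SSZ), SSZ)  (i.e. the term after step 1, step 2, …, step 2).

  start: add(mul(Z, SSZ), SSZ)
  step 1: add(Z, SSZ)
  step 2: SSZ

Answer: after 2 steps: SSZ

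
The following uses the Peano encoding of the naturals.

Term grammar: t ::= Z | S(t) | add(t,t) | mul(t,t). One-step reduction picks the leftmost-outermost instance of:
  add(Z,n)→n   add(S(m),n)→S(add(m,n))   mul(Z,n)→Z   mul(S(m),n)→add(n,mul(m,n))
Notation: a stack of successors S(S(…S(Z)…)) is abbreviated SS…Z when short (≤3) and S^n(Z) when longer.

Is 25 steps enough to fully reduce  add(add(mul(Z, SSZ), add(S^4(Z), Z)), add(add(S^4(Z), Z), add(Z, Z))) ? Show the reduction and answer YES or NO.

Answer: YES — reaches normal form S^8(Z) in 23 ≤ 25 steps

Working:
  start: add(add(mul(Z, SSZ), add(S^4(Z), Z)), add(add(S^4(Z), Z), add(Z, Z)))
  →1  add(add(Z, add(S^4(Z), Z)), add(add(S^4(Z), Z), add(Z, Z)))
  →2  add(add(S^4(Z), Z), add(add(S^4(Z), Z), add(Z, Z)))
  →3  add(S(add(SSSZ, Z)), add(add(S^4(Z), Z), add(Z, Z)))
  →4  S(add(add(SSSZ, Z), add(add(S^4(Z), Z), add(Z, Z))))
  →5  S(add(S(add(SSZ, Z)), add(add(S^4(Z), Z), add(Z, Z))))
  →6  S(S(add(add(SSZ, Z), add(add(S^4(Z), Z), add(Z, Z)))))
  →7  S(S(add(S(add(SZ, Z)), add(add(S^4(Z), Z), add(Z, Z)))))
  →8  S(S(S(add(add(SZ, Z), add(add(S^4(Z), Z), add(Z, Z))))))
  →9  S(S(S(add(S(add(Z, Z)), add(add(S^4(Z), Z), add(Z, Z))))))
  →10  S(S(S(S(add(add(Z, Z), add(add(S^4(Z), Z), add(Z, Z)))))))
  →11  S(S(S(S(add(Z, add(add(S^4(Z), Z), add(Z, Z)))))))
  →12  S(S(S(S(add(add(S^4(Z), Z), add(Z, Z))))))
  →13  S(S(S(S(add(S(add(SSSZ, Z)), add(Z, Z))))))
  →14  S(S(S(S(S(add(add(SSSZ, Z), add(Z, Z)))))))
  →15  S(S(S(S(S(add(S(add(SSZ, Z)), add(Z, Z)))))))
  →16  S(S(S(S(S(S(add(add(SSZ, Z), add(Z, Z))))))))
  →17  S(S(S(S(S(S(add(S(add(SZ, Z)), add(Z, Z))))))))
  →18  S(S(S(S(S(S(S(add(add(SZ, Z), add(Z, Z)))))))))
  →19  S(S(S(S(S(S(S(add(S(add(Z, Z)), add(Z, Z)))))))))
  →20  S(S(S(S(S(S(S(S(add(add(Z, Z), add(Z, Z))))))))))
  →21  S(S(S(S(S(S(S(S(add(Z, add(Z, Z))))))))))
  →22  S(S(S(S(S(S(S(S(add(Z, Z)))))))))
  →23  S^8(Z)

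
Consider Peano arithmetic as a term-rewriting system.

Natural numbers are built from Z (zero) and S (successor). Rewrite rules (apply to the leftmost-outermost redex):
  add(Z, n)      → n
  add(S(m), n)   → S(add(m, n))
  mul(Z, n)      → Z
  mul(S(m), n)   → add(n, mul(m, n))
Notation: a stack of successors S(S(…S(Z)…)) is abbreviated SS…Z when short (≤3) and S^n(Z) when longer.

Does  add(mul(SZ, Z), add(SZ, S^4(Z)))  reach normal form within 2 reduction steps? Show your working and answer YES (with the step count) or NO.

Answer: NO — after 2 steps the term is add(mul(Z, Z), add(SZ, S^4(Z))), not yet normal

Working:
  start: add(mul(SZ, Z), add(SZ, S^4(Z)))
  →1  add(add(Z, mul(Z, Z)), add(SZ, S^4(Z)))
  →2  add(mul(Z, Z), add(SZ, S^4(Z)))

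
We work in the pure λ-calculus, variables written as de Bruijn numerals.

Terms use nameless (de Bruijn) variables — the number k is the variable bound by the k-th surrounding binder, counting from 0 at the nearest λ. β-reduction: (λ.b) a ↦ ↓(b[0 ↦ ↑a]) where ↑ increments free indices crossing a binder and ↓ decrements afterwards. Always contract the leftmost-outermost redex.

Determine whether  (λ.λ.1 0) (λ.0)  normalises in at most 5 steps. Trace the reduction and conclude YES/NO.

Answer: YES — reaches normal form λ.0 in 2 ≤ 5 steps

Derivation:
  start: (λ.λ.1 0) (λ.0)
  step 1: λ.(λ.0) 0
  step 2: λ.0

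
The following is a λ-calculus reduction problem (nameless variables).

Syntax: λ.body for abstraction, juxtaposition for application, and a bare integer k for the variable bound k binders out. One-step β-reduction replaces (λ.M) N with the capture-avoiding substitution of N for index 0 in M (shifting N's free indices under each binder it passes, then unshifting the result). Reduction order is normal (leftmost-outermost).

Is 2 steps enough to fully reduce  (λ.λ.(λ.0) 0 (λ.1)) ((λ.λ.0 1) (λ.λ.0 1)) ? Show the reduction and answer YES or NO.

Answer: YES — reaches normal form λ.0 (λ.1) in 2 ≤ 2 steps

Derivation:
  start: (λ.λ.(λ.0) 0 (λ.1)) ((λ.λ.0 1) (λ.λ.0 1))
  →1  λ.(λ.0) 0 (λ.1)
  →2  λ.0 (λ.1)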